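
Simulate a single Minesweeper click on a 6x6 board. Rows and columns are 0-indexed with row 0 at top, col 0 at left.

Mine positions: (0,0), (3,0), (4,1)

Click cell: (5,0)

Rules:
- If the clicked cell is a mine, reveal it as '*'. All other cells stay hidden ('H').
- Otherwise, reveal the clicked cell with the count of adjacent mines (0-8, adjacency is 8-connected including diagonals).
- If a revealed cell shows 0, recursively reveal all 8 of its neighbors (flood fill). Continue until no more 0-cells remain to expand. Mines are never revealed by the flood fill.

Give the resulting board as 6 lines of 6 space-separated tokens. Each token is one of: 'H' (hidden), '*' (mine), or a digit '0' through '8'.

H H H H H H
H H H H H H
H H H H H H
H H H H H H
H H H H H H
1 H H H H H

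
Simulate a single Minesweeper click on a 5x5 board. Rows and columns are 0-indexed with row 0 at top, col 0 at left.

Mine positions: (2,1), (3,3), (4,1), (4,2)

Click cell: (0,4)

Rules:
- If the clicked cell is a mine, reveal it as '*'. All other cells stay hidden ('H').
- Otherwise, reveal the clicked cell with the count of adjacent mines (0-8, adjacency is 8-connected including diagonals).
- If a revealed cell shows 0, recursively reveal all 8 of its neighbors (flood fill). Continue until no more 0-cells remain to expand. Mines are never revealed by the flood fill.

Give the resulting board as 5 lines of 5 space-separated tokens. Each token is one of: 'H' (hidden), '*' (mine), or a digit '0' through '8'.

0 0 0 0 0
1 1 1 0 0
H H 2 1 1
H H H H H
H H H H H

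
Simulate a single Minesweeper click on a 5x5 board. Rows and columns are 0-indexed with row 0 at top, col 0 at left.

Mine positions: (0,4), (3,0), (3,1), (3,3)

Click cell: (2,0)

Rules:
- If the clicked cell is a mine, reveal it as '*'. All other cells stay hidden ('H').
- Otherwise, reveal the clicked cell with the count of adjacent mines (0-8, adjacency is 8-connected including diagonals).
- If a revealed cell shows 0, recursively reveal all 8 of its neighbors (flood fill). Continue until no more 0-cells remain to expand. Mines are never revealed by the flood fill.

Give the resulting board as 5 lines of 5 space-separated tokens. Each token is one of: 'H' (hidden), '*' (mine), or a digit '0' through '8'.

H H H H H
H H H H H
2 H H H H
H H H H H
H H H H H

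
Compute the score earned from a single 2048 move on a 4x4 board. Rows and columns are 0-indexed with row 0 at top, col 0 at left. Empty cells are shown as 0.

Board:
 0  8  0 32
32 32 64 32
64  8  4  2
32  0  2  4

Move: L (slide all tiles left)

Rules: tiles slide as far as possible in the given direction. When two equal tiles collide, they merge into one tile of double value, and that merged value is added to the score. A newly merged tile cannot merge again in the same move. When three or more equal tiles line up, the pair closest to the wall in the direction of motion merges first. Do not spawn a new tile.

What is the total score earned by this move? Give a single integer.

Answer: 64

Derivation:
Slide left:
row 0: [0, 8, 0, 32] -> [8, 32, 0, 0]  score +0 (running 0)
row 1: [32, 32, 64, 32] -> [64, 64, 32, 0]  score +64 (running 64)
row 2: [64, 8, 4, 2] -> [64, 8, 4, 2]  score +0 (running 64)
row 3: [32, 0, 2, 4] -> [32, 2, 4, 0]  score +0 (running 64)
Board after move:
 8 32  0  0
64 64 32  0
64  8  4  2
32  2  4  0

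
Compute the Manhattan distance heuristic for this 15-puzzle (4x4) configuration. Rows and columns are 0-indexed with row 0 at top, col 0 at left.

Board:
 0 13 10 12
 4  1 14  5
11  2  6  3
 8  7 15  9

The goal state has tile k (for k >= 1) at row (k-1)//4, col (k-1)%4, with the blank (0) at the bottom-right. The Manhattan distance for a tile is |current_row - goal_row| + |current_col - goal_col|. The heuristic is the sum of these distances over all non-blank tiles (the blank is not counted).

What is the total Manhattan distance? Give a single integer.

Answer: 42

Derivation:
Tile 13: at (0,1), goal (3,0), distance |0-3|+|1-0| = 4
Tile 10: at (0,2), goal (2,1), distance |0-2|+|2-1| = 3
Tile 12: at (0,3), goal (2,3), distance |0-2|+|3-3| = 2
Tile 4: at (1,0), goal (0,3), distance |1-0|+|0-3| = 4
Tile 1: at (1,1), goal (0,0), distance |1-0|+|1-0| = 2
Tile 14: at (1,2), goal (3,1), distance |1-3|+|2-1| = 3
Tile 5: at (1,3), goal (1,0), distance |1-1|+|3-0| = 3
Tile 11: at (2,0), goal (2,2), distance |2-2|+|0-2| = 2
Tile 2: at (2,1), goal (0,1), distance |2-0|+|1-1| = 2
Tile 6: at (2,2), goal (1,1), distance |2-1|+|2-1| = 2
Tile 3: at (2,3), goal (0,2), distance |2-0|+|3-2| = 3
Tile 8: at (3,0), goal (1,3), distance |3-1|+|0-3| = 5
Tile 7: at (3,1), goal (1,2), distance |3-1|+|1-2| = 3
Tile 15: at (3,2), goal (3,2), distance |3-3|+|2-2| = 0
Tile 9: at (3,3), goal (2,0), distance |3-2|+|3-0| = 4
Sum: 4 + 3 + 2 + 4 + 2 + 3 + 3 + 2 + 2 + 2 + 3 + 5 + 3 + 0 + 4 = 42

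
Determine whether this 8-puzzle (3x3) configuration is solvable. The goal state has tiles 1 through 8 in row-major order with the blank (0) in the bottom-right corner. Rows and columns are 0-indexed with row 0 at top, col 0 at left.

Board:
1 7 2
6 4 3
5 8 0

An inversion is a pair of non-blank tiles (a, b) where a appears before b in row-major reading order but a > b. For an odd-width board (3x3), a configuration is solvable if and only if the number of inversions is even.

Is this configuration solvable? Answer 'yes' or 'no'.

Inversions (pairs i<j in row-major order where tile[i] > tile[j] > 0): 9
9 is odd, so the puzzle is not solvable.

Answer: no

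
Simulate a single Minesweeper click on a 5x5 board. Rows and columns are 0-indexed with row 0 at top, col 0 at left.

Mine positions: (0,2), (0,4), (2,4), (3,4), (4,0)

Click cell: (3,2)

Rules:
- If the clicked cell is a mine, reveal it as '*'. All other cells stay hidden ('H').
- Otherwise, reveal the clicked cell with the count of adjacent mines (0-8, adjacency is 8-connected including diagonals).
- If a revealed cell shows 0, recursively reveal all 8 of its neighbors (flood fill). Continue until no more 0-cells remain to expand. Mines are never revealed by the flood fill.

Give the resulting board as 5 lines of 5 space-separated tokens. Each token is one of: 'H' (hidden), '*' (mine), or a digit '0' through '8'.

0 1 H H H
0 1 1 3 H
0 0 0 2 H
1 1 0 2 H
H 1 0 1 H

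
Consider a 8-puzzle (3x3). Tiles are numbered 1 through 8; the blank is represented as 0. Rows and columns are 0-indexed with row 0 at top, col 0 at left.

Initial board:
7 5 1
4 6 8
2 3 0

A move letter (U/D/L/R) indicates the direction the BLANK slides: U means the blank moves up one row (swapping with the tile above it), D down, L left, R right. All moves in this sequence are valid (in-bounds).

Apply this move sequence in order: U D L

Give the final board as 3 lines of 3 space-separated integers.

After move 1 (U):
7 5 1
4 6 0
2 3 8

After move 2 (D):
7 5 1
4 6 8
2 3 0

After move 3 (L):
7 5 1
4 6 8
2 0 3

Answer: 7 5 1
4 6 8
2 0 3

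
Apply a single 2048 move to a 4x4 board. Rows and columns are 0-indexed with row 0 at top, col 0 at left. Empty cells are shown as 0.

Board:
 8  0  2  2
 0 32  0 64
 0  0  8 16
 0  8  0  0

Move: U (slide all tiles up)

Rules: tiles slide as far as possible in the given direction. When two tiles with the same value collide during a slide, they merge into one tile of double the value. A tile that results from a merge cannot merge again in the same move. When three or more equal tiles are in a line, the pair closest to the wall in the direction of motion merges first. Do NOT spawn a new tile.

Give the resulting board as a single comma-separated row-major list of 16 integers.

Slide up:
col 0: [8, 0, 0, 0] -> [8, 0, 0, 0]
col 1: [0, 32, 0, 8] -> [32, 8, 0, 0]
col 2: [2, 0, 8, 0] -> [2, 8, 0, 0]
col 3: [2, 64, 16, 0] -> [2, 64, 16, 0]

Answer: 8, 32, 2, 2, 0, 8, 8, 64, 0, 0, 0, 16, 0, 0, 0, 0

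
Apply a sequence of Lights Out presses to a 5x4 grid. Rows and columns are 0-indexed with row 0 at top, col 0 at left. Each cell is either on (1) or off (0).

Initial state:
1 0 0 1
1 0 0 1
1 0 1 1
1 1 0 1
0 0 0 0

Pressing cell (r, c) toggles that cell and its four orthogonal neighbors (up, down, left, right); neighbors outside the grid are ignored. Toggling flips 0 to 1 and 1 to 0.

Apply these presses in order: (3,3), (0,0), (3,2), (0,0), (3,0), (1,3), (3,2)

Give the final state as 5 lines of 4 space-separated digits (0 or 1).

Answer: 1 0 0 0
1 0 1 0
0 0 1 1
0 0 1 0
1 0 0 1

Derivation:
After press 1 at (3,3):
1 0 0 1
1 0 0 1
1 0 1 0
1 1 1 0
0 0 0 1

After press 2 at (0,0):
0 1 0 1
0 0 0 1
1 0 1 0
1 1 1 0
0 0 0 1

After press 3 at (3,2):
0 1 0 1
0 0 0 1
1 0 0 0
1 0 0 1
0 0 1 1

After press 4 at (0,0):
1 0 0 1
1 0 0 1
1 0 0 0
1 0 0 1
0 0 1 1

After press 5 at (3,0):
1 0 0 1
1 0 0 1
0 0 0 0
0 1 0 1
1 0 1 1

After press 6 at (1,3):
1 0 0 0
1 0 1 0
0 0 0 1
0 1 0 1
1 0 1 1

After press 7 at (3,2):
1 0 0 0
1 0 1 0
0 0 1 1
0 0 1 0
1 0 0 1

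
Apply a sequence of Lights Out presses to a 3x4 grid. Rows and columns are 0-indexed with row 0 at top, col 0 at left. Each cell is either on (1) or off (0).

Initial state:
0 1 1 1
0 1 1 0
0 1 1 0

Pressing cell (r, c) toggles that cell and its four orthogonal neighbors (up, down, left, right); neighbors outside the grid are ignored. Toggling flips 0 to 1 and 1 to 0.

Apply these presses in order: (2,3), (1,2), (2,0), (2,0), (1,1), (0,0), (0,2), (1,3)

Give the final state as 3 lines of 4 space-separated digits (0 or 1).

After press 1 at (2,3):
0 1 1 1
0 1 1 1
0 1 0 1

After press 2 at (1,2):
0 1 0 1
0 0 0 0
0 1 1 1

After press 3 at (2,0):
0 1 0 1
1 0 0 0
1 0 1 1

After press 4 at (2,0):
0 1 0 1
0 0 0 0
0 1 1 1

After press 5 at (1,1):
0 0 0 1
1 1 1 0
0 0 1 1

After press 6 at (0,0):
1 1 0 1
0 1 1 0
0 0 1 1

After press 7 at (0,2):
1 0 1 0
0 1 0 0
0 0 1 1

After press 8 at (1,3):
1 0 1 1
0 1 1 1
0 0 1 0

Answer: 1 0 1 1
0 1 1 1
0 0 1 0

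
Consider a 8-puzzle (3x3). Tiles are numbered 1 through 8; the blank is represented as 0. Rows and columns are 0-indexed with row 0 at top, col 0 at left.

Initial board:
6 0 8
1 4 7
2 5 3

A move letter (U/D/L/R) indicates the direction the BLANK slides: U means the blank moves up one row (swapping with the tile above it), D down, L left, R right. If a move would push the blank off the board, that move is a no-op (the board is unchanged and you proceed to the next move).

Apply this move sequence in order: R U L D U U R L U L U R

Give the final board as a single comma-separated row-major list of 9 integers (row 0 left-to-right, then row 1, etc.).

After move 1 (R):
6 8 0
1 4 7
2 5 3

After move 2 (U):
6 8 0
1 4 7
2 5 3

After move 3 (L):
6 0 8
1 4 7
2 5 3

After move 4 (D):
6 4 8
1 0 7
2 5 3

After move 5 (U):
6 0 8
1 4 7
2 5 3

After move 6 (U):
6 0 8
1 4 7
2 5 3

After move 7 (R):
6 8 0
1 4 7
2 5 3

After move 8 (L):
6 0 8
1 4 7
2 5 3

After move 9 (U):
6 0 8
1 4 7
2 5 3

After move 10 (L):
0 6 8
1 4 7
2 5 3

After move 11 (U):
0 6 8
1 4 7
2 5 3

After move 12 (R):
6 0 8
1 4 7
2 5 3

Answer: 6, 0, 8, 1, 4, 7, 2, 5, 3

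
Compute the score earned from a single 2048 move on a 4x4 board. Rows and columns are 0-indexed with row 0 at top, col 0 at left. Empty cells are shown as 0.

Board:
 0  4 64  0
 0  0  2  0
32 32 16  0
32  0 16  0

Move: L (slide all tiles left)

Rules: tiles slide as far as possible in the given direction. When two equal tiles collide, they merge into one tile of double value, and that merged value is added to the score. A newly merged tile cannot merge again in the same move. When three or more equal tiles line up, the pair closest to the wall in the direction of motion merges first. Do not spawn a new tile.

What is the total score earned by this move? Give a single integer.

Answer: 64

Derivation:
Slide left:
row 0: [0, 4, 64, 0] -> [4, 64, 0, 0]  score +0 (running 0)
row 1: [0, 0, 2, 0] -> [2, 0, 0, 0]  score +0 (running 0)
row 2: [32, 32, 16, 0] -> [64, 16, 0, 0]  score +64 (running 64)
row 3: [32, 0, 16, 0] -> [32, 16, 0, 0]  score +0 (running 64)
Board after move:
 4 64  0  0
 2  0  0  0
64 16  0  0
32 16  0  0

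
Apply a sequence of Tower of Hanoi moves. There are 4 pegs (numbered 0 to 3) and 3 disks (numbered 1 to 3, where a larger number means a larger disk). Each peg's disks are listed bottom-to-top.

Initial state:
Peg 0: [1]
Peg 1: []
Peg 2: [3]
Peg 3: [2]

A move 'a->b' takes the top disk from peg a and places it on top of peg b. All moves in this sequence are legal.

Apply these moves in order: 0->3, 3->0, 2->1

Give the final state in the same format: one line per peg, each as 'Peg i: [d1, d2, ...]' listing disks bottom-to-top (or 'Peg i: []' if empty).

Answer: Peg 0: [1]
Peg 1: [3]
Peg 2: []
Peg 3: [2]

Derivation:
After move 1 (0->3):
Peg 0: []
Peg 1: []
Peg 2: [3]
Peg 3: [2, 1]

After move 2 (3->0):
Peg 0: [1]
Peg 1: []
Peg 2: [3]
Peg 3: [2]

After move 3 (2->1):
Peg 0: [1]
Peg 1: [3]
Peg 2: []
Peg 3: [2]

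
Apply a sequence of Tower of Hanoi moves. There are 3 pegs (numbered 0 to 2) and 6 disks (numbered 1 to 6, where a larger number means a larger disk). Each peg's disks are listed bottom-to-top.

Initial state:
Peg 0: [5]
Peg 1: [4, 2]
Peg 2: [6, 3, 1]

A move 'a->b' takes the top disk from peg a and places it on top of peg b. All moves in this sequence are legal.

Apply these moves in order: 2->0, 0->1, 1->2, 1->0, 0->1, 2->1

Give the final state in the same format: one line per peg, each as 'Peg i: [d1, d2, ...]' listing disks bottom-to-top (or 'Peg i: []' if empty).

Answer: Peg 0: [5]
Peg 1: [4, 2, 1]
Peg 2: [6, 3]

Derivation:
After move 1 (2->0):
Peg 0: [5, 1]
Peg 1: [4, 2]
Peg 2: [6, 3]

After move 2 (0->1):
Peg 0: [5]
Peg 1: [4, 2, 1]
Peg 2: [6, 3]

After move 3 (1->2):
Peg 0: [5]
Peg 1: [4, 2]
Peg 2: [6, 3, 1]

After move 4 (1->0):
Peg 0: [5, 2]
Peg 1: [4]
Peg 2: [6, 3, 1]

After move 5 (0->1):
Peg 0: [5]
Peg 1: [4, 2]
Peg 2: [6, 3, 1]

After move 6 (2->1):
Peg 0: [5]
Peg 1: [4, 2, 1]
Peg 2: [6, 3]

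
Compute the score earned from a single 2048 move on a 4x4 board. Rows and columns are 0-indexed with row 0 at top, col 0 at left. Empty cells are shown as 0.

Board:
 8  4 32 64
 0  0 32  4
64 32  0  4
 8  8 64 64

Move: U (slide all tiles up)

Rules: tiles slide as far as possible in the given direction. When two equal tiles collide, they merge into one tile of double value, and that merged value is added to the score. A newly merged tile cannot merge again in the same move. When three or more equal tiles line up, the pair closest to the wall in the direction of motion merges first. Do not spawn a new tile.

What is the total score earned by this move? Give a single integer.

Answer: 72

Derivation:
Slide up:
col 0: [8, 0, 64, 8] -> [8, 64, 8, 0]  score +0 (running 0)
col 1: [4, 0, 32, 8] -> [4, 32, 8, 0]  score +0 (running 0)
col 2: [32, 32, 0, 64] -> [64, 64, 0, 0]  score +64 (running 64)
col 3: [64, 4, 4, 64] -> [64, 8, 64, 0]  score +8 (running 72)
Board after move:
 8  4 64 64
64 32 64  8
 8  8  0 64
 0  0  0  0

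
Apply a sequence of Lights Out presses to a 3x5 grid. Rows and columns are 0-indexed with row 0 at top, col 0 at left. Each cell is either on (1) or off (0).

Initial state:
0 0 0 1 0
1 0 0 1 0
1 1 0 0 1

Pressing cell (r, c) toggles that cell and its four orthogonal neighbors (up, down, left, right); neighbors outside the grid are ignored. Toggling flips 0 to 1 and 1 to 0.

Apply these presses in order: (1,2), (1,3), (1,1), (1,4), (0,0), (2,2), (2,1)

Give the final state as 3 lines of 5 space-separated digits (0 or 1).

Answer: 1 0 1 0 1
1 1 0 0 0
0 0 1 0 0

Derivation:
After press 1 at (1,2):
0 0 1 1 0
1 1 1 0 0
1 1 1 0 1

After press 2 at (1,3):
0 0 1 0 0
1 1 0 1 1
1 1 1 1 1

After press 3 at (1,1):
0 1 1 0 0
0 0 1 1 1
1 0 1 1 1

After press 4 at (1,4):
0 1 1 0 1
0 0 1 0 0
1 0 1 1 0

After press 5 at (0,0):
1 0 1 0 1
1 0 1 0 0
1 0 1 1 0

After press 6 at (2,2):
1 0 1 0 1
1 0 0 0 0
1 1 0 0 0

After press 7 at (2,1):
1 0 1 0 1
1 1 0 0 0
0 0 1 0 0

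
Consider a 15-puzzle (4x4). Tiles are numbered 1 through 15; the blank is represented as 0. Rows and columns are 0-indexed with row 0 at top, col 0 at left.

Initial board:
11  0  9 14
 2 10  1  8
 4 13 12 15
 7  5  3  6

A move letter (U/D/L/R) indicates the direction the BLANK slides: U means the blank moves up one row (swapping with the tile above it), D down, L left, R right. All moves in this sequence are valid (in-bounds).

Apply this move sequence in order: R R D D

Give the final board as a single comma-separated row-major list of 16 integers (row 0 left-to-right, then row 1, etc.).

Answer: 11, 9, 14, 8, 2, 10, 1, 15, 4, 13, 12, 0, 7, 5, 3, 6

Derivation:
After move 1 (R):
11  9  0 14
 2 10  1  8
 4 13 12 15
 7  5  3  6

After move 2 (R):
11  9 14  0
 2 10  1  8
 4 13 12 15
 7  5  3  6

After move 3 (D):
11  9 14  8
 2 10  1  0
 4 13 12 15
 7  5  3  6

After move 4 (D):
11  9 14  8
 2 10  1 15
 4 13 12  0
 7  5  3  6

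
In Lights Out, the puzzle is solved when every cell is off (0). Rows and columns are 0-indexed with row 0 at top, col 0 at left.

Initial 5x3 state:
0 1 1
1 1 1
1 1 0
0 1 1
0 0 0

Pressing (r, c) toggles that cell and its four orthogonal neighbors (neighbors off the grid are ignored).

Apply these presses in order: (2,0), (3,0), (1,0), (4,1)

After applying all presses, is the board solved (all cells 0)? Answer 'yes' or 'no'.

After press 1 at (2,0):
0 1 1
0 1 1
0 0 0
1 1 1
0 0 0

After press 2 at (3,0):
0 1 1
0 1 1
1 0 0
0 0 1
1 0 0

After press 3 at (1,0):
1 1 1
1 0 1
0 0 0
0 0 1
1 0 0

After press 4 at (4,1):
1 1 1
1 0 1
0 0 0
0 1 1
0 1 1

Lights still on: 9

Answer: no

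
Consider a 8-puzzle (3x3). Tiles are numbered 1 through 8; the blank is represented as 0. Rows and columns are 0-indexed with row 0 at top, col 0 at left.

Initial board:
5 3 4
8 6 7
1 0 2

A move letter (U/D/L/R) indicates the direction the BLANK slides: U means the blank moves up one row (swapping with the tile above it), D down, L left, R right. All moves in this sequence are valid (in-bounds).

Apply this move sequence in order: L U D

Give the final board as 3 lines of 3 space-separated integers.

After move 1 (L):
5 3 4
8 6 7
0 1 2

After move 2 (U):
5 3 4
0 6 7
8 1 2

After move 3 (D):
5 3 4
8 6 7
0 1 2

Answer: 5 3 4
8 6 7
0 1 2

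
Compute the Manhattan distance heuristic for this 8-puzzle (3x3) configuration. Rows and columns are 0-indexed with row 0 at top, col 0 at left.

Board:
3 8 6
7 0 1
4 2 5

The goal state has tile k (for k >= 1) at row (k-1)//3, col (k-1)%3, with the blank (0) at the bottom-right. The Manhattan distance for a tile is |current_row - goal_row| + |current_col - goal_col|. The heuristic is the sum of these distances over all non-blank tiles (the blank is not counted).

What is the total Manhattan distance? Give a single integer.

Tile 3: at (0,0), goal (0,2), distance |0-0|+|0-2| = 2
Tile 8: at (0,1), goal (2,1), distance |0-2|+|1-1| = 2
Tile 6: at (0,2), goal (1,2), distance |0-1|+|2-2| = 1
Tile 7: at (1,0), goal (2,0), distance |1-2|+|0-0| = 1
Tile 1: at (1,2), goal (0,0), distance |1-0|+|2-0| = 3
Tile 4: at (2,0), goal (1,0), distance |2-1|+|0-0| = 1
Tile 2: at (2,1), goal (0,1), distance |2-0|+|1-1| = 2
Tile 5: at (2,2), goal (1,1), distance |2-1|+|2-1| = 2
Sum: 2 + 2 + 1 + 1 + 3 + 1 + 2 + 2 = 14

Answer: 14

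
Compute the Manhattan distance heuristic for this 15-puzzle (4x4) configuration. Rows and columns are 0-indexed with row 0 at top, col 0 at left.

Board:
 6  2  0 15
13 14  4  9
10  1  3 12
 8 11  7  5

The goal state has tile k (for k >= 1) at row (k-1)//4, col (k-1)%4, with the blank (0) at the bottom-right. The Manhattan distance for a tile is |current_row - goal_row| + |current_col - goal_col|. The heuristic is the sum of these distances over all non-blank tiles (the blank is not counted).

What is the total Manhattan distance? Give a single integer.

Answer: 36

Derivation:
Tile 6: at (0,0), goal (1,1), distance |0-1|+|0-1| = 2
Tile 2: at (0,1), goal (0,1), distance |0-0|+|1-1| = 0
Tile 15: at (0,3), goal (3,2), distance |0-3|+|3-2| = 4
Tile 13: at (1,0), goal (3,0), distance |1-3|+|0-0| = 2
Tile 14: at (1,1), goal (3,1), distance |1-3|+|1-1| = 2
Tile 4: at (1,2), goal (0,3), distance |1-0|+|2-3| = 2
Tile 9: at (1,3), goal (2,0), distance |1-2|+|3-0| = 4
Tile 10: at (2,0), goal (2,1), distance |2-2|+|0-1| = 1
Tile 1: at (2,1), goal (0,0), distance |2-0|+|1-0| = 3
Tile 3: at (2,2), goal (0,2), distance |2-0|+|2-2| = 2
Tile 12: at (2,3), goal (2,3), distance |2-2|+|3-3| = 0
Tile 8: at (3,0), goal (1,3), distance |3-1|+|0-3| = 5
Tile 11: at (3,1), goal (2,2), distance |3-2|+|1-2| = 2
Tile 7: at (3,2), goal (1,2), distance |3-1|+|2-2| = 2
Tile 5: at (3,3), goal (1,0), distance |3-1|+|3-0| = 5
Sum: 2 + 0 + 4 + 2 + 2 + 2 + 4 + 1 + 3 + 2 + 0 + 5 + 2 + 2 + 5 = 36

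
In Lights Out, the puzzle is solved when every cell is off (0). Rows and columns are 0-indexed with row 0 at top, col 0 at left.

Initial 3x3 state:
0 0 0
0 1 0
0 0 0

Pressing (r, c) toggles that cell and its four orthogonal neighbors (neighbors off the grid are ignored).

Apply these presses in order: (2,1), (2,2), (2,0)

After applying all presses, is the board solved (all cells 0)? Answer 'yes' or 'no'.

After press 1 at (2,1):
0 0 0
0 0 0
1 1 1

After press 2 at (2,2):
0 0 0
0 0 1
1 0 0

After press 3 at (2,0):
0 0 0
1 0 1
0 1 0

Lights still on: 3

Answer: no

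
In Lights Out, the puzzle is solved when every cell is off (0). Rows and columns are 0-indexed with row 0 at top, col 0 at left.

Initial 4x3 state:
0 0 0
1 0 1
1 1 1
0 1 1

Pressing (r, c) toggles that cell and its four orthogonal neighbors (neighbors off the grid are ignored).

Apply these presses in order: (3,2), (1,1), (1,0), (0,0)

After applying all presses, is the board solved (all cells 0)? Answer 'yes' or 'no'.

After press 1 at (3,2):
0 0 0
1 0 1
1 1 0
0 0 0

After press 2 at (1,1):
0 1 0
0 1 0
1 0 0
0 0 0

After press 3 at (1,0):
1 1 0
1 0 0
0 0 0
0 0 0

After press 4 at (0,0):
0 0 0
0 0 0
0 0 0
0 0 0

Lights still on: 0

Answer: yes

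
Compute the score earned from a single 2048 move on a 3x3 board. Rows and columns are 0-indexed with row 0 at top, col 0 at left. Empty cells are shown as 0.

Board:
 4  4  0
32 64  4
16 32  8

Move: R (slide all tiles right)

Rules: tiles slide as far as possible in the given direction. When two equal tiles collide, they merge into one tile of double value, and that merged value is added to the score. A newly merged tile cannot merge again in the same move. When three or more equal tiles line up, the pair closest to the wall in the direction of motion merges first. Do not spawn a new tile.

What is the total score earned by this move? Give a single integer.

Answer: 8

Derivation:
Slide right:
row 0: [4, 4, 0] -> [0, 0, 8]  score +8 (running 8)
row 1: [32, 64, 4] -> [32, 64, 4]  score +0 (running 8)
row 2: [16, 32, 8] -> [16, 32, 8]  score +0 (running 8)
Board after move:
 0  0  8
32 64  4
16 32  8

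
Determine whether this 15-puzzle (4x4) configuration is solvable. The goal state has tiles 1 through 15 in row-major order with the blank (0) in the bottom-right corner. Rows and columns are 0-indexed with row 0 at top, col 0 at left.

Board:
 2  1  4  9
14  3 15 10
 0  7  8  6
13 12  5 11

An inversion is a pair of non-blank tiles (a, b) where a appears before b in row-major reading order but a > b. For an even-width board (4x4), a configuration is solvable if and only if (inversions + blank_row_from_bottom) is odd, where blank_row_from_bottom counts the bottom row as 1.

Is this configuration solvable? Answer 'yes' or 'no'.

Answer: no

Derivation:
Inversions: 38
Blank is in row 2 (0-indexed from top), which is row 2 counting from the bottom (bottom = 1).
38 + 2 = 40, which is even, so the puzzle is not solvable.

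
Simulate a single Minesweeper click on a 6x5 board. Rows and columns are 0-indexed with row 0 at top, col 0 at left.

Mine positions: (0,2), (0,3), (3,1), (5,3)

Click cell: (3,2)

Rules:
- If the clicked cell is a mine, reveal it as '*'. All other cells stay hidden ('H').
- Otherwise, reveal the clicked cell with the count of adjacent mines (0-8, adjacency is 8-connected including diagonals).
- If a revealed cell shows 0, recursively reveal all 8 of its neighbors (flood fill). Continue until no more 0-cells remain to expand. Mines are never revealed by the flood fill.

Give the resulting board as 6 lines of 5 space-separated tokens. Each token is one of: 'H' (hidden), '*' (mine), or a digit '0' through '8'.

H H H H H
H H H H H
H H H H H
H H 1 H H
H H H H H
H H H H H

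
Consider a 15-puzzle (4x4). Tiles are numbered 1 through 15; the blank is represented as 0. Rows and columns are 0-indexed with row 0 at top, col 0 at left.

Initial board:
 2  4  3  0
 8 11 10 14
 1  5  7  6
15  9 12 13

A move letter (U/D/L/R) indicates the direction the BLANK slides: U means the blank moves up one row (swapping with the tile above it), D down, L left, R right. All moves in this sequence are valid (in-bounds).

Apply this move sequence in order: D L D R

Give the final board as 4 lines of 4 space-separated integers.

After move 1 (D):
 2  4  3 14
 8 11 10  0
 1  5  7  6
15  9 12 13

After move 2 (L):
 2  4  3 14
 8 11  0 10
 1  5  7  6
15  9 12 13

After move 3 (D):
 2  4  3 14
 8 11  7 10
 1  5  0  6
15  9 12 13

After move 4 (R):
 2  4  3 14
 8 11  7 10
 1  5  6  0
15  9 12 13

Answer:  2  4  3 14
 8 11  7 10
 1  5  6  0
15  9 12 13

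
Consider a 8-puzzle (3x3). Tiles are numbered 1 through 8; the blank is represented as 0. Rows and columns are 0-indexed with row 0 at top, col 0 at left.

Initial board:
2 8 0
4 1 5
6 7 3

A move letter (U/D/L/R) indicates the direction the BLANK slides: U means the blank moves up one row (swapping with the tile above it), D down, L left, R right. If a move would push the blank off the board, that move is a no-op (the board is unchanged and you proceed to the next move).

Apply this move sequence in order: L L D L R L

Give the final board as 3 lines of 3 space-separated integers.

After move 1 (L):
2 0 8
4 1 5
6 7 3

After move 2 (L):
0 2 8
4 1 5
6 7 3

After move 3 (D):
4 2 8
0 1 5
6 7 3

After move 4 (L):
4 2 8
0 1 5
6 7 3

After move 5 (R):
4 2 8
1 0 5
6 7 3

After move 6 (L):
4 2 8
0 1 5
6 7 3

Answer: 4 2 8
0 1 5
6 7 3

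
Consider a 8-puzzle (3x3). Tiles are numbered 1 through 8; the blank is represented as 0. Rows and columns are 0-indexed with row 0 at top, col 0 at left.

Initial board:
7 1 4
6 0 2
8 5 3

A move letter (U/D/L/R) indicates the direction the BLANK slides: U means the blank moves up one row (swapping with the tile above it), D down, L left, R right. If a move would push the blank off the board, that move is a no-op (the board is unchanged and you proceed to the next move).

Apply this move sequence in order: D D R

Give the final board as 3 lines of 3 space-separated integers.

Answer: 7 1 4
6 5 2
8 3 0

Derivation:
After move 1 (D):
7 1 4
6 5 2
8 0 3

After move 2 (D):
7 1 4
6 5 2
8 0 3

After move 3 (R):
7 1 4
6 5 2
8 3 0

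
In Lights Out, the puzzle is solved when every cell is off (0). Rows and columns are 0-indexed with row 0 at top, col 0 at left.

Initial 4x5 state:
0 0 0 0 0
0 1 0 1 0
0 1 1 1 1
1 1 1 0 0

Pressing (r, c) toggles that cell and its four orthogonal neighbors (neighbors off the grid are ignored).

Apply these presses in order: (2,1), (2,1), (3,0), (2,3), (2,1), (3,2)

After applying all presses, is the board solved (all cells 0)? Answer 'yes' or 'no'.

Answer: yes

Derivation:
After press 1 at (2,1):
0 0 0 0 0
0 0 0 1 0
1 0 0 1 1
1 0 1 0 0

After press 2 at (2,1):
0 0 0 0 0
0 1 0 1 0
0 1 1 1 1
1 1 1 0 0

After press 3 at (3,0):
0 0 0 0 0
0 1 0 1 0
1 1 1 1 1
0 0 1 0 0

After press 4 at (2,3):
0 0 0 0 0
0 1 0 0 0
1 1 0 0 0
0 0 1 1 0

After press 5 at (2,1):
0 0 0 0 0
0 0 0 0 0
0 0 1 0 0
0 1 1 1 0

After press 6 at (3,2):
0 0 0 0 0
0 0 0 0 0
0 0 0 0 0
0 0 0 0 0

Lights still on: 0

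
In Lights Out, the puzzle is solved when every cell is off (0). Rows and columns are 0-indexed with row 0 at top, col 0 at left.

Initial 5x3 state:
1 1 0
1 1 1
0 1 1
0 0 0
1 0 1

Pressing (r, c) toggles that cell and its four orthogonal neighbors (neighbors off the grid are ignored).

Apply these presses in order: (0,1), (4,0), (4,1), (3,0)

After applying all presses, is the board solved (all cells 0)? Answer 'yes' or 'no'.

After press 1 at (0,1):
0 0 1
1 0 1
0 1 1
0 0 0
1 0 1

After press 2 at (4,0):
0 0 1
1 0 1
0 1 1
1 0 0
0 1 1

After press 3 at (4,1):
0 0 1
1 0 1
0 1 1
1 1 0
1 0 0

After press 4 at (3,0):
0 0 1
1 0 1
1 1 1
0 0 0
0 0 0

Lights still on: 6

Answer: no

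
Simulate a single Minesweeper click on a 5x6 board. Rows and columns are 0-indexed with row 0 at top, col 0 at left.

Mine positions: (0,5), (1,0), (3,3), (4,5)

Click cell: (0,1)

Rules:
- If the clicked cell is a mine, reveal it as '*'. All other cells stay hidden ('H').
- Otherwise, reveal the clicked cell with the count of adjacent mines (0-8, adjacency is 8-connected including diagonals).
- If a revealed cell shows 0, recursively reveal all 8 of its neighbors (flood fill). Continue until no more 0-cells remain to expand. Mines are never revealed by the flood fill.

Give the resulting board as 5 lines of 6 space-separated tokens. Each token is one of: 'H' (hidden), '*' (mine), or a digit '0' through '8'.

H 1 H H H H
H H H H H H
H H H H H H
H H H H H H
H H H H H H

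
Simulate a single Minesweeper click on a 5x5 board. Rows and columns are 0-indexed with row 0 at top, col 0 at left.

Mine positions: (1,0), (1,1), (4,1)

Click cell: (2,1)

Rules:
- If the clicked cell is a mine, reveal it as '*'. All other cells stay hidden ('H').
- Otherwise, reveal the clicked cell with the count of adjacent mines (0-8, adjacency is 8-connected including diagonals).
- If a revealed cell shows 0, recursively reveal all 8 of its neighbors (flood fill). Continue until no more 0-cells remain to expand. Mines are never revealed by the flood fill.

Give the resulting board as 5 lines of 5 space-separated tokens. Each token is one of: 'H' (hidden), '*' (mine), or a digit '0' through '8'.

H H H H H
H H H H H
H 2 H H H
H H H H H
H H H H H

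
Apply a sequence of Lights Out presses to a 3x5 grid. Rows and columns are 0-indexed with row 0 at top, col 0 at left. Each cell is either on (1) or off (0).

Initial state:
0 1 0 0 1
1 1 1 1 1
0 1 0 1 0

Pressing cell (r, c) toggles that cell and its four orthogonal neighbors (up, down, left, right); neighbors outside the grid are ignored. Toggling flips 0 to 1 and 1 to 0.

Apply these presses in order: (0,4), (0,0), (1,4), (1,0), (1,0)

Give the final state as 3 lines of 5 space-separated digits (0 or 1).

After press 1 at (0,4):
0 1 0 1 0
1 1 1 1 0
0 1 0 1 0

After press 2 at (0,0):
1 0 0 1 0
0 1 1 1 0
0 1 0 1 0

After press 3 at (1,4):
1 0 0 1 1
0 1 1 0 1
0 1 0 1 1

After press 4 at (1,0):
0 0 0 1 1
1 0 1 0 1
1 1 0 1 1

After press 5 at (1,0):
1 0 0 1 1
0 1 1 0 1
0 1 0 1 1

Answer: 1 0 0 1 1
0 1 1 0 1
0 1 0 1 1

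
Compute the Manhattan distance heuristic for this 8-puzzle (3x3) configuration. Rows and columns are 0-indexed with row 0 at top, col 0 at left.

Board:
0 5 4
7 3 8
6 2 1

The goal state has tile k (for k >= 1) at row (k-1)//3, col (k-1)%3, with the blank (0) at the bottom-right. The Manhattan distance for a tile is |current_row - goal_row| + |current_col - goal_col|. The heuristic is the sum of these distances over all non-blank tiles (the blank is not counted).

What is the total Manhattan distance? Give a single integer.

Answer: 18

Derivation:
Tile 5: at (0,1), goal (1,1), distance |0-1|+|1-1| = 1
Tile 4: at (0,2), goal (1,0), distance |0-1|+|2-0| = 3
Tile 7: at (1,0), goal (2,0), distance |1-2|+|0-0| = 1
Tile 3: at (1,1), goal (0,2), distance |1-0|+|1-2| = 2
Tile 8: at (1,2), goal (2,1), distance |1-2|+|2-1| = 2
Tile 6: at (2,0), goal (1,2), distance |2-1|+|0-2| = 3
Tile 2: at (2,1), goal (0,1), distance |2-0|+|1-1| = 2
Tile 1: at (2,2), goal (0,0), distance |2-0|+|2-0| = 4
Sum: 1 + 3 + 1 + 2 + 2 + 3 + 2 + 4 = 18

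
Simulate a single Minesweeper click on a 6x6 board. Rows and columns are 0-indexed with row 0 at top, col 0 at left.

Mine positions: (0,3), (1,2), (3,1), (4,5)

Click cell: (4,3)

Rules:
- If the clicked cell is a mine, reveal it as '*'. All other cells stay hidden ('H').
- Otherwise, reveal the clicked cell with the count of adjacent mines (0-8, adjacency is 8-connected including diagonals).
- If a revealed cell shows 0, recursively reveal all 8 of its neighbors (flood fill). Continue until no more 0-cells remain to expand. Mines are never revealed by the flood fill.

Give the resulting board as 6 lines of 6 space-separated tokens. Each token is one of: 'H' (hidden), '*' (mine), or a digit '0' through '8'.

H H H H 1 0
H H H 2 1 0
H H 2 1 0 0
H H 1 0 1 1
1 1 1 0 1 H
0 0 0 0 1 H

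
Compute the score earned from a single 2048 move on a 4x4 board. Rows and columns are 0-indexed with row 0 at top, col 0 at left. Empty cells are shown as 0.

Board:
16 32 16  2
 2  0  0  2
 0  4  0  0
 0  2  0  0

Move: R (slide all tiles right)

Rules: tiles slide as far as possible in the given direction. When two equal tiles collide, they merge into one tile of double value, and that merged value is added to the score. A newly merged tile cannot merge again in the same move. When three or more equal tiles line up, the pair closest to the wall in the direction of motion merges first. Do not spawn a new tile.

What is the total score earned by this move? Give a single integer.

Slide right:
row 0: [16, 32, 16, 2] -> [16, 32, 16, 2]  score +0 (running 0)
row 1: [2, 0, 0, 2] -> [0, 0, 0, 4]  score +4 (running 4)
row 2: [0, 4, 0, 0] -> [0, 0, 0, 4]  score +0 (running 4)
row 3: [0, 2, 0, 0] -> [0, 0, 0, 2]  score +0 (running 4)
Board after move:
16 32 16  2
 0  0  0  4
 0  0  0  4
 0  0  0  2

Answer: 4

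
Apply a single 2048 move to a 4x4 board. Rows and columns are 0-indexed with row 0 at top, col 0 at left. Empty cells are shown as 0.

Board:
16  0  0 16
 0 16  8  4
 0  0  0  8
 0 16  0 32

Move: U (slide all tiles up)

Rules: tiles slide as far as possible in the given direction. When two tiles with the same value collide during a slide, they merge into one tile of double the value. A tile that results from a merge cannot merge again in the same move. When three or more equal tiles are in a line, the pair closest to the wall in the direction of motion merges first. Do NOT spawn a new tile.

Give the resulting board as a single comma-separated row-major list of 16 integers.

Answer: 16, 32, 8, 16, 0, 0, 0, 4, 0, 0, 0, 8, 0, 0, 0, 32

Derivation:
Slide up:
col 0: [16, 0, 0, 0] -> [16, 0, 0, 0]
col 1: [0, 16, 0, 16] -> [32, 0, 0, 0]
col 2: [0, 8, 0, 0] -> [8, 0, 0, 0]
col 3: [16, 4, 8, 32] -> [16, 4, 8, 32]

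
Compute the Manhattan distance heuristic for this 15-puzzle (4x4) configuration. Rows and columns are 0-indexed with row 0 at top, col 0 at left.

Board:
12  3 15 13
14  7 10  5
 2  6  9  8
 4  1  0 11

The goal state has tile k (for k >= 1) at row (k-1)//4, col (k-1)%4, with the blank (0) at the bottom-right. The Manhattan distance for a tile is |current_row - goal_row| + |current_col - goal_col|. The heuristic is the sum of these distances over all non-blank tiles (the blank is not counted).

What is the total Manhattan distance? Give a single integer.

Answer: 43

Derivation:
Tile 12: (0,0)->(2,3) = 5
Tile 3: (0,1)->(0,2) = 1
Tile 15: (0,2)->(3,2) = 3
Tile 13: (0,3)->(3,0) = 6
Tile 14: (1,0)->(3,1) = 3
Tile 7: (1,1)->(1,2) = 1
Tile 10: (1,2)->(2,1) = 2
Tile 5: (1,3)->(1,0) = 3
Tile 2: (2,0)->(0,1) = 3
Tile 6: (2,1)->(1,1) = 1
Tile 9: (2,2)->(2,0) = 2
Tile 8: (2,3)->(1,3) = 1
Tile 4: (3,0)->(0,3) = 6
Tile 1: (3,1)->(0,0) = 4
Tile 11: (3,3)->(2,2) = 2
Sum: 5 + 1 + 3 + 6 + 3 + 1 + 2 + 3 + 3 + 1 + 2 + 1 + 6 + 4 + 2 = 43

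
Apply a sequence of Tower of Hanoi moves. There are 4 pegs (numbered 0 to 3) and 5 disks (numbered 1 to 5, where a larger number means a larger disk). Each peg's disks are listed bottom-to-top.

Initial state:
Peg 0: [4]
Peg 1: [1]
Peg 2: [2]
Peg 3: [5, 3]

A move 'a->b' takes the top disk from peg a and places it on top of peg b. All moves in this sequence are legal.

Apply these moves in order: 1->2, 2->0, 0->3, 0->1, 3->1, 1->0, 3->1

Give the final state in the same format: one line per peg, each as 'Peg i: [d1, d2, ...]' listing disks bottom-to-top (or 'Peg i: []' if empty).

Answer: Peg 0: [1]
Peg 1: [4, 3]
Peg 2: [2]
Peg 3: [5]

Derivation:
After move 1 (1->2):
Peg 0: [4]
Peg 1: []
Peg 2: [2, 1]
Peg 3: [5, 3]

After move 2 (2->0):
Peg 0: [4, 1]
Peg 1: []
Peg 2: [2]
Peg 3: [5, 3]

After move 3 (0->3):
Peg 0: [4]
Peg 1: []
Peg 2: [2]
Peg 3: [5, 3, 1]

After move 4 (0->1):
Peg 0: []
Peg 1: [4]
Peg 2: [2]
Peg 3: [5, 3, 1]

After move 5 (3->1):
Peg 0: []
Peg 1: [4, 1]
Peg 2: [2]
Peg 3: [5, 3]

After move 6 (1->0):
Peg 0: [1]
Peg 1: [4]
Peg 2: [2]
Peg 3: [5, 3]

After move 7 (3->1):
Peg 0: [1]
Peg 1: [4, 3]
Peg 2: [2]
Peg 3: [5]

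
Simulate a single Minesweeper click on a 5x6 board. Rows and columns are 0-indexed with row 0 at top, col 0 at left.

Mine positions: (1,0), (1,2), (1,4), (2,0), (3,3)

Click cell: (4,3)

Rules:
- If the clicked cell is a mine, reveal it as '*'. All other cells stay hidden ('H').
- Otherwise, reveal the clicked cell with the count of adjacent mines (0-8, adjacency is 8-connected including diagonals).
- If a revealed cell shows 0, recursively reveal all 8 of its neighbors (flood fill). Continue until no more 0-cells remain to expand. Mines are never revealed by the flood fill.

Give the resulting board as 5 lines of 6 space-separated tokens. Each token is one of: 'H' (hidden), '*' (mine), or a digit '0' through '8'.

H H H H H H
H H H H H H
H H H H H H
H H H H H H
H H H 1 H H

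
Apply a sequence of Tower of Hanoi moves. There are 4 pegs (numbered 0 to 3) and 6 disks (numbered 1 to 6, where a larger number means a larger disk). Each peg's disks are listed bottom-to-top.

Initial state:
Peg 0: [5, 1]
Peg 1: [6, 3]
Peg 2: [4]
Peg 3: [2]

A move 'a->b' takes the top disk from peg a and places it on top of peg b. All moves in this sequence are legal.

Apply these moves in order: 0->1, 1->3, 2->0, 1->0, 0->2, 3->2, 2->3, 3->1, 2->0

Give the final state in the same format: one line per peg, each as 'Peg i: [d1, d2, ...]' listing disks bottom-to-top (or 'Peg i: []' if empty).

After move 1 (0->1):
Peg 0: [5]
Peg 1: [6, 3, 1]
Peg 2: [4]
Peg 3: [2]

After move 2 (1->3):
Peg 0: [5]
Peg 1: [6, 3]
Peg 2: [4]
Peg 3: [2, 1]

After move 3 (2->0):
Peg 0: [5, 4]
Peg 1: [6, 3]
Peg 2: []
Peg 3: [2, 1]

After move 4 (1->0):
Peg 0: [5, 4, 3]
Peg 1: [6]
Peg 2: []
Peg 3: [2, 1]

After move 5 (0->2):
Peg 0: [5, 4]
Peg 1: [6]
Peg 2: [3]
Peg 3: [2, 1]

After move 6 (3->2):
Peg 0: [5, 4]
Peg 1: [6]
Peg 2: [3, 1]
Peg 3: [2]

After move 7 (2->3):
Peg 0: [5, 4]
Peg 1: [6]
Peg 2: [3]
Peg 3: [2, 1]

After move 8 (3->1):
Peg 0: [5, 4]
Peg 1: [6, 1]
Peg 2: [3]
Peg 3: [2]

After move 9 (2->0):
Peg 0: [5, 4, 3]
Peg 1: [6, 1]
Peg 2: []
Peg 3: [2]

Answer: Peg 0: [5, 4, 3]
Peg 1: [6, 1]
Peg 2: []
Peg 3: [2]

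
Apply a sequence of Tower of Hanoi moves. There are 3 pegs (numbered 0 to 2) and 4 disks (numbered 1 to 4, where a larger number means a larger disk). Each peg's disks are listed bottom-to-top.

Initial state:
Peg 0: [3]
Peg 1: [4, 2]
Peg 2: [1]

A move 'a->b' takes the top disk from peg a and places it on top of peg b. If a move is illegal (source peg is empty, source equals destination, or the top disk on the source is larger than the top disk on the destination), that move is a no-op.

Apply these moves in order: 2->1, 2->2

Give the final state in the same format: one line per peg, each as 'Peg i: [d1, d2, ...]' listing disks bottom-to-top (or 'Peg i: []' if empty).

After move 1 (2->1):
Peg 0: [3]
Peg 1: [4, 2, 1]
Peg 2: []

After move 2 (2->2):
Peg 0: [3]
Peg 1: [4, 2, 1]
Peg 2: []

Answer: Peg 0: [3]
Peg 1: [4, 2, 1]
Peg 2: []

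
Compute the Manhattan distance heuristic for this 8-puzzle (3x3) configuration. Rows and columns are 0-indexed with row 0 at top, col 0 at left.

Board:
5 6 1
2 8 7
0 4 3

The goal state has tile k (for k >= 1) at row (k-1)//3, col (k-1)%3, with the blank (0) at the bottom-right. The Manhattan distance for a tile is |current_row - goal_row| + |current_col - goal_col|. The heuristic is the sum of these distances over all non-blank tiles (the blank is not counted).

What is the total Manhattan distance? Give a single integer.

Answer: 16

Derivation:
Tile 5: (0,0)->(1,1) = 2
Tile 6: (0,1)->(1,2) = 2
Tile 1: (0,2)->(0,0) = 2
Tile 2: (1,0)->(0,1) = 2
Tile 8: (1,1)->(2,1) = 1
Tile 7: (1,2)->(2,0) = 3
Tile 4: (2,1)->(1,0) = 2
Tile 3: (2,2)->(0,2) = 2
Sum: 2 + 2 + 2 + 2 + 1 + 3 + 2 + 2 = 16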